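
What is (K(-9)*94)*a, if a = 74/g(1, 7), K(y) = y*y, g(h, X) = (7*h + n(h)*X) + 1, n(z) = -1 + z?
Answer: 140859/2 ≈ 70430.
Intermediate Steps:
g(h, X) = 1 + 7*h + X*(-1 + h) (g(h, X) = (7*h + (-1 + h)*X) + 1 = (7*h + X*(-1 + h)) + 1 = 1 + 7*h + X*(-1 + h))
K(y) = y²
a = 37/4 (a = 74/(1 + 7*1 + 7*(-1 + 1)) = 74/(1 + 7 + 7*0) = 74/(1 + 7 + 0) = 74/8 = 74*(⅛) = 37/4 ≈ 9.2500)
(K(-9)*94)*a = ((-9)²*94)*(37/4) = (81*94)*(37/4) = 7614*(37/4) = 140859/2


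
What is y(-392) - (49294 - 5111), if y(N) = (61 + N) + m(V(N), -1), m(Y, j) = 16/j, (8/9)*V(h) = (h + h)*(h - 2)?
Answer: -44530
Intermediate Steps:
V(h) = 9*h*(-2 + h)/4 (V(h) = 9*((h + h)*(h - 2))/8 = 9*((2*h)*(-2 + h))/8 = 9*(2*h*(-2 + h))/8 = 9*h*(-2 + h)/4)
y(N) = 45 + N (y(N) = (61 + N) + 16/(-1) = (61 + N) + 16*(-1) = (61 + N) - 16 = 45 + N)
y(-392) - (49294 - 5111) = (45 - 392) - (49294 - 5111) = -347 - 1*44183 = -347 - 44183 = -44530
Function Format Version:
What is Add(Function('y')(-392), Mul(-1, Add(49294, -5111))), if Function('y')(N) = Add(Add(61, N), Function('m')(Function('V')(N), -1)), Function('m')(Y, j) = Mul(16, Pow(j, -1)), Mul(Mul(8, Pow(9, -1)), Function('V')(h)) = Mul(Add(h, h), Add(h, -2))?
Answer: -44530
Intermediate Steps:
Function('V')(h) = Mul(Rational(9, 4), h, Add(-2, h)) (Function('V')(h) = Mul(Rational(9, 8), Mul(Add(h, h), Add(h, -2))) = Mul(Rational(9, 8), Mul(Mul(2, h), Add(-2, h))) = Mul(Rational(9, 8), Mul(2, h, Add(-2, h))) = Mul(Rational(9, 4), h, Add(-2, h)))
Function('y')(N) = Add(45, N) (Function('y')(N) = Add(Add(61, N), Mul(16, Pow(-1, -1))) = Add(Add(61, N), Mul(16, -1)) = Add(Add(61, N), -16) = Add(45, N))
Add(Function('y')(-392), Mul(-1, Add(49294, -5111))) = Add(Add(45, -392), Mul(-1, Add(49294, -5111))) = Add(-347, Mul(-1, 44183)) = Add(-347, -44183) = -44530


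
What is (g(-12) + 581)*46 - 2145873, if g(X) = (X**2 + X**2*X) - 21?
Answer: -2192977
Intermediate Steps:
g(X) = -21 + X**2 + X**3 (g(X) = (X**2 + X**3) - 21 = -21 + X**2 + X**3)
(g(-12) + 581)*46 - 2145873 = ((-21 + (-12)**2 + (-12)**3) + 581)*46 - 2145873 = ((-21 + 144 - 1728) + 581)*46 - 2145873 = (-1605 + 581)*46 - 2145873 = -1024*46 - 2145873 = -47104 - 2145873 = -2192977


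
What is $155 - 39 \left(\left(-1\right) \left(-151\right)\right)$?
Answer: $-5734$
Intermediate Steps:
$155 - 39 \left(\left(-1\right) \left(-151\right)\right) = 155 - 5889 = -5734$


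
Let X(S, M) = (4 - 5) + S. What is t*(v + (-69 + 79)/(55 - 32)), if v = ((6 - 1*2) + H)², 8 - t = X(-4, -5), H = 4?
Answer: 19266/23 ≈ 837.65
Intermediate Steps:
X(S, M) = -1 + S
t = 13 (t = 8 - (-1 - 4) = 8 - 1*(-5) = 8 + 5 = 13)
v = 64 (v = ((6 - 1*2) + 4)² = ((6 - 2) + 4)² = (4 + 4)² = 8² = 64)
t*(v + (-69 + 79)/(55 - 32)) = 13*(64 + (-69 + 79)/(55 - 32)) = 13*(64 + 10/23) = 13*(1482/23) = 19266/23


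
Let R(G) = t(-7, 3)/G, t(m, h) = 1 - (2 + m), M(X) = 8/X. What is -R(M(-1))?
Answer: ¾ ≈ 0.75000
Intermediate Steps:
t(m, h) = -1 - m (t(m, h) = 1 - (2 + m) = 1 + (-2 - m) = -1 - m)
R(G) = 6/G (R(G) = (-1 - 1*(-7))/G = (-1 + 7)/G = 6/G)
-R(M(-1)) = -6/(8/(-1)) = -6/(8*(-1)) = -6/(-8) = -6*(-1)/8 = -1*(-¾) = ¾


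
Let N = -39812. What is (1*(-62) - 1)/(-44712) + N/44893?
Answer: -197471765/223028424 ≈ -0.88541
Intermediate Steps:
(1*(-62) - 1)/(-44712) + N/44893 = (1*(-62) - 1)/(-44712) - 39812/44893 = (-62 - 1)*(-1/44712) - 39812*1/44893 = -63*(-1/44712) - 39812/44893 = 7/4968 - 39812/44893 = -197471765/223028424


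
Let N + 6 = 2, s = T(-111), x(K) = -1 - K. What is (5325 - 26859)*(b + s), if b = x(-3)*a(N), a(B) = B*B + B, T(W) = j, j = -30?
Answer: 129204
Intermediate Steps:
T(W) = -30
s = -30
N = -4 (N = -6 + 2 = -4)
a(B) = B + B² (a(B) = B² + B = B + B²)
b = 24 (b = (-1 - 1*(-3))*(-4*(1 - 4)) = (-1 + 3)*(-4*(-3)) = 2*12 = 24)
(5325 - 26859)*(b + s) = (5325 - 26859)*(24 - 30) = -21534*(-6) = 129204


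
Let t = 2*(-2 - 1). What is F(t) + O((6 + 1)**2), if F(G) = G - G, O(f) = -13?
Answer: -13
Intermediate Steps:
t = -6 (t = 2*(-3) = -6)
F(G) = 0
F(t) + O((6 + 1)**2) = 0 - 13 = -13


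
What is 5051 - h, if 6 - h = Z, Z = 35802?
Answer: 40847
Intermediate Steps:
h = -35796 (h = 6 - 1*35802 = 6 - 35802 = -35796)
5051 - h = 5051 - 1*(-35796) = 5051 + 35796 = 40847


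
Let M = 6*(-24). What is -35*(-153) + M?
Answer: 5211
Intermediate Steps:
M = -144
-35*(-153) + M = -35*(-153) - 144 = 5355 - 144 = 5211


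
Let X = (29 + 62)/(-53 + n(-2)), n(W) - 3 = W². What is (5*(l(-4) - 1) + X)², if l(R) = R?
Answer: 1540081/2116 ≈ 727.83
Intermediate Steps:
n(W) = 3 + W²
X = -91/46 (X = (29 + 62)/(-53 + (3 + (-2)²)) = 91/(-53 + (3 + 4)) = 91/(-53 + 7) = 91/(-46) = 91*(-1/46) = -91/46 ≈ -1.9783)
(5*(l(-4) - 1) + X)² = (5*(-4 - 1) - 91/46)² = (5*(-5) - 91/46)² = (-25 - 91/46)² = (-1241/46)² = 1540081/2116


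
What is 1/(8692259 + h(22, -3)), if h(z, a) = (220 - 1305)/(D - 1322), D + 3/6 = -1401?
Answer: 5447/47346736943 ≈ 1.1504e-7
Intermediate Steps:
D = -2803/2 (D = -½ - 1401 = -2803/2 ≈ -1401.5)
h(z, a) = 2170/5447 (h(z, a) = (220 - 1305)/(-2803/2 - 1322) = -1085/(-5447/2) = -1085*(-2/5447) = 2170/5447)
1/(8692259 + h(22, -3)) = 1/(8692259 + 2170/5447) = 1/(47346736943/5447) = 5447/47346736943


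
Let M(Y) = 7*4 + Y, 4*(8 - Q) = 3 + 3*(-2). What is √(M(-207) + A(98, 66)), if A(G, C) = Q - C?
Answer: 3*I*√105/2 ≈ 15.37*I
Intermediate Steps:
Q = 35/4 (Q = 8 - (3 + 3*(-2))/4 = 8 - (3 - 6)/4 = 8 - ¼*(-3) = 8 + ¾ = 35/4 ≈ 8.7500)
A(G, C) = 35/4 - C
M(Y) = 28 + Y
√(M(-207) + A(98, 66)) = √((28 - 207) + (35/4 - 1*66)) = √(-179 + (35/4 - 66)) = √(-179 - 229/4) = √(-945/4) = 3*I*√105/2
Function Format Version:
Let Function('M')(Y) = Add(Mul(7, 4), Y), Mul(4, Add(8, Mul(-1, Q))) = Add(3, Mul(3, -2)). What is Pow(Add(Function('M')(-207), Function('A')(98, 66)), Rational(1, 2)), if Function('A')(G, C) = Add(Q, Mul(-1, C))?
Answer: Mul(Rational(3, 2), I, Pow(105, Rational(1, 2))) ≈ Mul(15.370, I)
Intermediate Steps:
Q = Rational(35, 4) (Q = Add(8, Mul(Rational(-1, 4), Add(3, Mul(3, -2)))) = Add(8, Mul(Rational(-1, 4), Add(3, -6))) = Add(8, Mul(Rational(-1, 4), -3)) = Add(8, Rational(3, 4)) = Rational(35, 4) ≈ 8.7500)
Function('A')(G, C) = Add(Rational(35, 4), Mul(-1, C))
Function('M')(Y) = Add(28, Y)
Pow(Add(Function('M')(-207), Function('A')(98, 66)), Rational(1, 2)) = Pow(Add(Add(28, -207), Add(Rational(35, 4), Mul(-1, 66))), Rational(1, 2)) = Pow(Add(-179, Add(Rational(35, 4), -66)), Rational(1, 2)) = Pow(Add(-179, Rational(-229, 4)), Rational(1, 2)) = Pow(Rational(-945, 4), Rational(1, 2)) = Mul(Rational(3, 2), I, Pow(105, Rational(1, 2)))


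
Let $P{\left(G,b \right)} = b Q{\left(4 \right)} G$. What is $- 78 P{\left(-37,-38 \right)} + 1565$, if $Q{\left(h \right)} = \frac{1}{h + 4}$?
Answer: $- \frac{24287}{2} \approx -12144.0$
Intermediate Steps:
$Q{\left(h \right)} = \frac{1}{4 + h}$
$P{\left(G,b \right)} = \frac{G b}{8}$ ($P{\left(G,b \right)} = \frac{b}{4 + 4} G = \frac{b}{8} G = \frac{G b}{8}$)
$- 78 P{\left(-37,-38 \right)} + 1565 = - 78 \cdot \frac{1}{8} \left(-37\right) \left(-38\right) + 1565 = \left(-78\right) \frac{703}{4} + 1565 = - \frac{27417}{2} + 1565 = - \frac{24287}{2}$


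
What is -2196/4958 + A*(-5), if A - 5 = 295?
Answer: -3719598/2479 ≈ -1500.4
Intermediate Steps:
A = 300 (A = 5 + 295 = 300)
-2196/4958 + A*(-5) = -2196/4958 + 300*(-5) = -2196*1/4958 - 1500 = -1098/2479 - 1500 = -3719598/2479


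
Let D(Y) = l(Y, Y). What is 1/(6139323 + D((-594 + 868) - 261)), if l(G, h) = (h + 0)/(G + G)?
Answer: 2/12278647 ≈ 1.6288e-7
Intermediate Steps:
l(G, h) = h/(2*G) (l(G, h) = h/((2*G)) = h*(1/(2*G)) = h/(2*G))
D(Y) = 1/2 (D(Y) = Y/(2*Y) = 1/2)
1/(6139323 + D((-594 + 868) - 261)) = 1/(6139323 + 1/2) = 1/(12278647/2) = 2/12278647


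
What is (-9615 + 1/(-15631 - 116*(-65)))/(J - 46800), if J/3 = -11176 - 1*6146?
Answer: 38897483/399557853 ≈ 0.097351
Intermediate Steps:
J = -51966 (J = 3*(-11176 - 1*6146) = 3*(-11176 - 6146) = 3*(-17322) = -51966)
(-9615 + 1/(-15631 - 116*(-65)))/(J - 46800) = (-9615 + 1/(-15631 - 116*(-65)))/(-51966 - 46800) = (-9615 + 1/(-15631 + 7540))/(-98766) = (-9615 + 1/(-8091))*(-1/98766) = (-9615 - 1/8091)*(-1/98766) = -77794966/8091*(-1/98766) = 38897483/399557853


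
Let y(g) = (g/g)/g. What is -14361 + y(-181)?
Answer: -2599342/181 ≈ -14361.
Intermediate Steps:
y(g) = 1/g
-14361 + y(-181) = -14361 + 1/(-181) = -14361 - 1/181 = -2599342/181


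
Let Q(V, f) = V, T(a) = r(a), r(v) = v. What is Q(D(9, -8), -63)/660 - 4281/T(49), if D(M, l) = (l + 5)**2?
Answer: -941673/10780 ≈ -87.354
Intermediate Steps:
T(a) = a
D(M, l) = (5 + l)**2
Q(D(9, -8), -63)/660 - 4281/T(49) = (5 - 8)**2/660 - 4281/49 = (-3)**2*(1/660) - 4281*1/49 = 9*(1/660) - 4281/49 = 3/220 - 4281/49 = -941673/10780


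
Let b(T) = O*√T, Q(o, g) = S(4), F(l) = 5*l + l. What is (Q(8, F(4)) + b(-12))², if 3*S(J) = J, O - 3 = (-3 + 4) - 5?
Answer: -92/9 - 16*I*√3/3 ≈ -10.222 - 9.2376*I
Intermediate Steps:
F(l) = 6*l
O = -1 (O = 3 + ((-3 + 4) - 5) = 3 + (1 - 5) = 3 - 4 = -1)
S(J) = J/3
Q(o, g) = 4/3 (Q(o, g) = (⅓)*4 = 4/3)
b(T) = -√T
(Q(8, F(4)) + b(-12))² = (4/3 - √(-12))² = (4/3 - 2*I*√3)²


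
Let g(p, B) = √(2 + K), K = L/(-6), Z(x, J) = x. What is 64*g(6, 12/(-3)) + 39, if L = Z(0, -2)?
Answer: 39 + 64*√2 ≈ 129.51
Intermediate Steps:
L = 0
K = 0 (K = 0/(-6) = 0*(-⅙) = 0)
g(p, B) = √2 (g(p, B) = √(2 + 0) = √2)
64*g(6, 12/(-3)) + 39 = 64*√2 + 39 = 39 + 64*√2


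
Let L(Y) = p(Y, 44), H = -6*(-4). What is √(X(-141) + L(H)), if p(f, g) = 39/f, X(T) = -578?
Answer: I*√9222/4 ≈ 24.008*I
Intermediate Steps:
H = 24
L(Y) = 39/Y
√(X(-141) + L(H)) = √(-578 + 39/24) = √(-578 + 39*(1/24)) = √(-578 + 13/8) = √(-4611/8) = I*√9222/4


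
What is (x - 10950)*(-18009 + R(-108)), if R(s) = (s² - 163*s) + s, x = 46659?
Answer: 398191059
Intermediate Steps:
R(s) = s² - 162*s
(x - 10950)*(-18009 + R(-108)) = (46659 - 10950)*(-18009 - 108*(-162 - 108)) = 35709*(-18009 - 108*(-270)) = 35709*(-18009 + 29160) = 35709*11151 = 398191059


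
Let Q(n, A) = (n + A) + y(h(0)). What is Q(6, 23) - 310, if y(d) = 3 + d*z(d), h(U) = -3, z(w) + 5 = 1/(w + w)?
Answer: -525/2 ≈ -262.50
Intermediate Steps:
z(w) = -5 + 1/(2*w) (z(w) = -5 + 1/(w + w) = -5 + 1/(2*w))
y(d) = 3 + d*(-5 + 1/(2*d))
Q(n, A) = 37/2 + A + n (Q(n, A) = (n + A) + (7/2 - 5*(-3)) = (A + n) + (7/2 + 15) = (A + n) + 37/2 = 37/2 + A + n)
Q(6, 23) - 310 = (37/2 + 23 + 6) - 310 = 95/2 - 310 = -525/2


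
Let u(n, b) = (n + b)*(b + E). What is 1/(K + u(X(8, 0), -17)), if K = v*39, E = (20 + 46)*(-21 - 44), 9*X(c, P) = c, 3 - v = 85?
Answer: 9/595733 ≈ 1.5107e-5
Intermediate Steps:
v = -82 (v = 3 - 1*85 = 3 - 85 = -82)
X(c, P) = c/9
E = -4290 (E = 66*(-65) = -4290)
u(n, b) = (-4290 + b)*(b + n) (u(n, b) = (n + b)*(b - 4290) = (b + n)*(-4290 + b) = (-4290 + b)*(b + n))
K = -3198 (K = -82*39 = -3198)
1/(K + u(X(8, 0), -17)) = 1/(-3198 + ((-17)² - 4290*(-17) - 1430*8/3 - 17*8/9)) = 1/(-3198 + (289 + 72930 - 4290*8/9 - 17*8/9)) = 1/(-3198 + (289 + 72930 - 11440/3 - 136/9)) = 1/(-3198 + 624515/9) = 1/(595733/9) = 9/595733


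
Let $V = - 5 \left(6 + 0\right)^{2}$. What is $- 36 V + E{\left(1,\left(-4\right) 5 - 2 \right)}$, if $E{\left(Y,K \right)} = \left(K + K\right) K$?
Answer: $7448$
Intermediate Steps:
$E{\left(Y,K \right)} = 2 K^{2}$ ($E{\left(Y,K \right)} = 2 K K = 2 K^{2}$)
$V = -180$ ($V = - 5 \cdot 6^{2} = \left(-5\right) 36 = -180$)
$- 36 V + E{\left(1,\left(-4\right) 5 - 2 \right)} = \left(-36\right) \left(-180\right) + 2 \left(\left(-4\right) 5 - 2\right)^{2} = 6480 + 2 \left(-20 + \left(-2 + 0\right)\right)^{2} = 6480 + 2 \left(-20 - 2\right)^{2} = 6480 + 2 \left(-22\right)^{2} = 6480 + 2 \cdot 484 = 6480 + 968 = 7448$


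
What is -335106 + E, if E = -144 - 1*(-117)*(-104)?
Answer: -347418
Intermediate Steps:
E = -12312 (E = -144 + 117*(-104) = -144 - 12168 = -12312)
-335106 + E = -335106 - 12312 = -347418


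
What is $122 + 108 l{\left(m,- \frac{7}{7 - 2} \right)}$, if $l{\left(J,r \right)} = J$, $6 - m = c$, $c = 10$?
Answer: $-310$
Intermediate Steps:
$m = -4$ ($m = 6 - 10 = -4$)
$122 + 108 l{\left(m,- \frac{7}{7 - 2} \right)} = 122 + 108 \left(-4\right) = 122 - 432 = -310$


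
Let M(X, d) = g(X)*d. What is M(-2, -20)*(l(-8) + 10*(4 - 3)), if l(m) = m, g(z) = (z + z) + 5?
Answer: -40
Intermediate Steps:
g(z) = 5 + 2*z (g(z) = 2*z + 5 = 5 + 2*z)
M(X, d) = d*(5 + 2*X) (M(X, d) = (5 + 2*X)*d = d*(5 + 2*X))
M(-2, -20)*(l(-8) + 10*(4 - 3)) = (-20*(5 + 2*(-2)))*(-8 + 10*(4 - 3)) = (-20*(5 - 4))*(-8 + 10*1) = (-20*1)*(-8 + 10) = -20*2 = -40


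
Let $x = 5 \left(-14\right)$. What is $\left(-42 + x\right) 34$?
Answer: $-3808$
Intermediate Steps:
$x = -70$
$\left(-42 + x\right) 34 = \left(-42 - 70\right) 34 = \left(-112\right) 34 = -3808$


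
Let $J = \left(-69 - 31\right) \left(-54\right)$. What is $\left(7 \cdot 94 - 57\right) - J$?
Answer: $-4799$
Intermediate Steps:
$J = 5400$ ($J = \left(-100\right) \left(-54\right) = 5400$)
$\left(7 \cdot 94 - 57\right) - J = \left(7 \cdot 94 - 57\right) - 5400 = \left(658 - 57\right) - 5400 = 601 - 5400 = -4799$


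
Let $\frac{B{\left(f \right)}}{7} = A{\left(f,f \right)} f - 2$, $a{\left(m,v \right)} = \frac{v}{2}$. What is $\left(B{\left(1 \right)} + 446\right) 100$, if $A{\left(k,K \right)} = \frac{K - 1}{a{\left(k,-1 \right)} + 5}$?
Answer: $43200$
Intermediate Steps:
$a{\left(m,v \right)} = \frac{v}{2}$ ($a{\left(m,v \right)} = v \frac{1}{2} = \frac{v}{2}$)
$A{\left(k,K \right)} = - \frac{2}{9} + \frac{2 K}{9}$ ($A{\left(k,K \right)} = \frac{K - 1}{\frac{1}{2} \left(-1\right) + 5} = \frac{-1 + K}{- \frac{1}{2} + 5} = \frac{-1 + K}{\frac{9}{2}} = \left(-1 + K\right) \frac{2}{9} = - \frac{2}{9} + \frac{2 K}{9}$)
$B{\left(f \right)} = -14 + 7 f \left(- \frac{2}{9} + \frac{2 f}{9}\right)$ ($B{\left(f \right)} = 7 \left(\left(- \frac{2}{9} + \frac{2 f}{9}\right) f - 2\right) = 7 \left(f \left(- \frac{2}{9} + \frac{2 f}{9}\right) - 2\right) = 7 \left(-2 + f \left(- \frac{2}{9} + \frac{2 f}{9}\right)\right) = -14 + 7 f \left(- \frac{2}{9} + \frac{2 f}{9}\right)$)
$\left(B{\left(1 \right)} + 446\right) 100 = \left(\left(-14 + \frac{14}{9} \cdot 1 \left(-1 + 1\right)\right) + 446\right) 100 = \left(\left(-14 + \frac{14}{9} \cdot 1 \cdot 0\right) + 446\right) 100 = \left(\left(-14 + 0\right) + 446\right) 100 = \left(-14 + 446\right) 100 = 432 \cdot 100 = 43200$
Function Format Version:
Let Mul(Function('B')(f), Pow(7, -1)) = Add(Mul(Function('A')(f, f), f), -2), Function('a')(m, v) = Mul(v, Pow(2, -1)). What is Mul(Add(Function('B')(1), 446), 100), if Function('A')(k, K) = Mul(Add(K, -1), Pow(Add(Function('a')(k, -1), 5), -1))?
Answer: 43200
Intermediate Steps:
Function('a')(m, v) = Mul(Rational(1, 2), v) (Function('a')(m, v) = Mul(v, Rational(1, 2)) = Mul(Rational(1, 2), v))
Function('A')(k, K) = Add(Rational(-2, 9), Mul(Rational(2, 9), K)) (Function('A')(k, K) = Mul(Add(K, -1), Pow(Add(Mul(Rational(1, 2), -1), 5), -1)) = Mul(Add(-1, K), Pow(Add(Rational(-1, 2), 5), -1)) = Mul(Add(-1, K), Pow(Rational(9, 2), -1)) = Mul(Add(-1, K), Rational(2, 9)) = Add(Rational(-2, 9), Mul(Rational(2, 9), K)))
Function('B')(f) = Add(-14, Mul(7, f, Add(Rational(-2, 9), Mul(Rational(2, 9), f)))) (Function('B')(f) = Mul(7, Add(Mul(Add(Rational(-2, 9), Mul(Rational(2, 9), f)), f), -2)) = Mul(7, Add(Mul(f, Add(Rational(-2, 9), Mul(Rational(2, 9), f))), -2)) = Mul(7, Add(-2, Mul(f, Add(Rational(-2, 9), Mul(Rational(2, 9), f))))) = Add(-14, Mul(7, f, Add(Rational(-2, 9), Mul(Rational(2, 9), f)))))
Mul(Add(Function('B')(1), 446), 100) = Mul(Add(Add(-14, Mul(Rational(14, 9), 1, Add(-1, 1))), 446), 100) = Mul(Add(Add(-14, Mul(Rational(14, 9), 1, 0)), 446), 100) = Mul(Add(Add(-14, 0), 446), 100) = Mul(Add(-14, 446), 100) = Mul(432, 100) = 43200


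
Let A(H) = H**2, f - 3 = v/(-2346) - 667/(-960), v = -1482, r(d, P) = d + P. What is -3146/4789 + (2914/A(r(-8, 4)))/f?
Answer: 10396084858/250881343 ≈ 41.438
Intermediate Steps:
r(d, P) = P + d
f = 1623997/375360 (f = 3 + (-1482/(-2346) - 667/(-960)) = 3 + (-1482*(-1/2346) - 667*(-1/960)) = 3 + (247/391 + 667/960) = 3 + 497917/375360 = 1623997/375360 ≈ 4.3265)
-3146/4789 + (2914/A(r(-8, 4)))/f = -3146/4789 + (2914/((4 - 8)**2))/(1623997/375360) = -3146*1/4789 + (2914/((-4)**2))*(375360/1623997) = -3146/4789 + (2914/16)*(375360/1623997) = -3146/4789 + (2914*(1/16))*(375360/1623997) = -3146/4789 + (1457/8)*(375360/1623997) = -3146/4789 + 2205240/52387 = 10396084858/250881343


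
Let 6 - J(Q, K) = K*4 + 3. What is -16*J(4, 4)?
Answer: 208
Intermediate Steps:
J(Q, K) = 3 - 4*K (J(Q, K) = 6 - (K*4 + 3) = 6 - (4*K + 3) = 6 - (3 + 4*K) = 6 + (-3 - 4*K) = 3 - 4*K)
-16*J(4, 4) = -16*(3 - 4*4) = -16*(3 - 16) = -16*(-13) = 208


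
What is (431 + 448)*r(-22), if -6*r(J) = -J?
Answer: -3223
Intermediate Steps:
r(J) = J/6 (r(J) = -(-1)*J/6 = J/6)
(431 + 448)*r(-22) = (431 + 448)*((⅙)*(-22)) = 879*(-11/3) = -3223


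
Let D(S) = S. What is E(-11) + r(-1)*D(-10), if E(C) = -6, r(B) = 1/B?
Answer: 4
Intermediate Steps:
E(-11) + r(-1)*D(-10) = -6 - 10/(-1) = -6 - 1*(-10) = -6 + 10 = 4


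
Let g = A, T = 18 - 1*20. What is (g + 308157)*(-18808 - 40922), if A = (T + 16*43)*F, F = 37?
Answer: -19922284470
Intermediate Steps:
T = -2 (T = 18 - 20 = -2)
A = 25382 (A = (-2 + 16*43)*37 = (-2 + 688)*37 = 686*37 = 25382)
g = 25382
(g + 308157)*(-18808 - 40922) = (25382 + 308157)*(-18808 - 40922) = 333539*(-59730) = -19922284470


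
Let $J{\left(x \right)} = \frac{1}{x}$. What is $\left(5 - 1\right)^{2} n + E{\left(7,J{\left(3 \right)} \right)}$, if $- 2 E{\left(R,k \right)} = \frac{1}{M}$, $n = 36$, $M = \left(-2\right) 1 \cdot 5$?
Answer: $\frac{11521}{20} \approx 576.05$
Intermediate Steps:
$M = -10$ ($M = \left(-2\right) 5 = -10$)
$E{\left(R,k \right)} = \frac{1}{20}$ ($E{\left(R,k \right)} = - \frac{1}{2 \left(-10\right)} = \left(- \frac{1}{2}\right) \left(- \frac{1}{10}\right) = \frac{1}{20}$)
$\left(5 - 1\right)^{2} n + E{\left(7,J{\left(3 \right)} \right)} = \left(5 - 1\right)^{2} \cdot 36 + \frac{1}{20} = 4^{2} \cdot 36 + \frac{1}{20} = 16 \cdot 36 + \frac{1}{20} = 576 + \frac{1}{20} = \frac{11521}{20}$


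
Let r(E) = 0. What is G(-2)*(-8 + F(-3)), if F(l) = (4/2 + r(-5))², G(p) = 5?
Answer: -20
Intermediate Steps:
F(l) = 4 (F(l) = (4/2 + 0)² = (4*(½) + 0)² = (2 + 0)² = 2² = 4)
G(-2)*(-8 + F(-3)) = 5*(-8 + 4) = 5*(-4) = -20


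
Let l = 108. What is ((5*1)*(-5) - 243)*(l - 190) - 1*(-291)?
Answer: 22267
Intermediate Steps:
((5*1)*(-5) - 243)*(l - 190) - 1*(-291) = ((5*1)*(-5) - 243)*(108 - 190) - 1*(-291) = (5*(-5) - 243)*(-82) + 291 = (-25 - 243)*(-82) + 291 = -268*(-82) + 291 = 21976 + 291 = 22267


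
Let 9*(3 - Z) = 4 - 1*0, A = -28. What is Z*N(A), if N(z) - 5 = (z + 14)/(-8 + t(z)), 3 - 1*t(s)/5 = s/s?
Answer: -46/9 ≈ -5.1111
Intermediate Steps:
t(s) = 10 (t(s) = 15 - 5*s/s = 15 - 5*1 = 15 - 5 = 10)
N(z) = 12 + z/2 (N(z) = 5 + (z + 14)/(-8 + 10) = 5 + (14 + z)/2 = 5 + (14 + z)*(½) = 5 + (7 + z/2) = 12 + z/2)
Z = 23/9 (Z = 3 - (4 - 1*0)/9 = 3 - (4 + 0)/9 = 3 - ⅑*4 = 3 - 4/9 = 23/9 ≈ 2.5556)
Z*N(A) = 23*(12 + (½)*(-28))/9 = 23*(12 - 14)/9 = (23/9)*(-2) = -46/9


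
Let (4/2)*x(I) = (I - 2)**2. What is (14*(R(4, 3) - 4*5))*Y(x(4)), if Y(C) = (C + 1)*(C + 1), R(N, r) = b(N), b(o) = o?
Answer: -2016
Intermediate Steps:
R(N, r) = N
x(I) = (-2 + I)**2/2 (x(I) = (I - 2)**2/2 = (-2 + I)**2/2)
Y(C) = (1 + C)**2 (Y(C) = (1 + C)*(1 + C) = (1 + C)**2)
(14*(R(4, 3) - 4*5))*Y(x(4)) = (14*(4 - 4*5))*(1 + (-2 + 4)**2/2)**2 = (14*(4 - 20))*(1 + (1/2)*2**2)**2 = (14*(-16))*(1 + (1/2)*4)**2 = -224*(1 + 2)**2 = -224*3**2 = -224*9 = -2016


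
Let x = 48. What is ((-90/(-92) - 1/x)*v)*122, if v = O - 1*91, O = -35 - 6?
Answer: -709247/46 ≈ -15418.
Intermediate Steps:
O = -41
v = -132 (v = -41 - 1*91 = -41 - 91 = -132)
((-90/(-92) - 1/x)*v)*122 = ((-90/(-92) - 1/48)*(-132))*122 = ((-90*(-1/92) - 1*1/48)*(-132))*122 = ((45/46 - 1/48)*(-132))*122 = ((1057/1104)*(-132))*122 = -11627/92*122 = -709247/46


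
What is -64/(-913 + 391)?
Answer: 32/261 ≈ 0.12261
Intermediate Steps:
-64/(-913 + 391) = -64/(-522) = -64*(-1/522) = 32/261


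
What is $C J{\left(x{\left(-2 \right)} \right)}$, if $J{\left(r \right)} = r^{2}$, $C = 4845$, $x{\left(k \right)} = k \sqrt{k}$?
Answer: $-38760$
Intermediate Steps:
$x{\left(k \right)} = k^{\frac{3}{2}}$
$C J{\left(x{\left(-2 \right)} \right)} = 4845 \left(\left(-2\right)^{\frac{3}{2}}\right)^{2} = 4845 \left(- 2 i \sqrt{2}\right)^{2} = 4845 \left(-8\right) = -38760$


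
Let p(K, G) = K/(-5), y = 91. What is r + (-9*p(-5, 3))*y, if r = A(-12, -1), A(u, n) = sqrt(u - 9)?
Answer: -819 + I*sqrt(21) ≈ -819.0 + 4.5826*I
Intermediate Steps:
p(K, G) = -K/5
A(u, n) = sqrt(-9 + u)
r = I*sqrt(21) (r = sqrt(-9 - 12) = sqrt(-21) = I*sqrt(21) ≈ 4.5826*I)
r + (-9*p(-5, 3))*y = I*sqrt(21) - (-9)*(-5)/5*91 = I*sqrt(21) - 9*1*91 = I*sqrt(21) - 9*91 = I*sqrt(21) - 819 = -819 + I*sqrt(21)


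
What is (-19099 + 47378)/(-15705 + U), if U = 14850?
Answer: -28279/855 ≈ -33.075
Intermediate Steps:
(-19099 + 47378)/(-15705 + U) = (-19099 + 47378)/(-15705 + 14850) = 28279/(-855) = 28279*(-1/855) = -28279/855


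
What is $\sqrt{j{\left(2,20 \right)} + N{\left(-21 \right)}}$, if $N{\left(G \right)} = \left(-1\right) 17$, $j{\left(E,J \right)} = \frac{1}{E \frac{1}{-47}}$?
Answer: $\frac{9 i \sqrt{2}}{2} \approx 6.364 i$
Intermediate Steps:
$j{\left(E,J \right)} = - \frac{47}{E}$ ($j{\left(E,J \right)} = \frac{1}{E \left(- \frac{1}{47}\right)} = \frac{1}{\left(- \frac{1}{47}\right) E} = - \frac{47}{E}$)
$N{\left(G \right)} = -17$
$\sqrt{j{\left(2,20 \right)} + N{\left(-21 \right)}} = \sqrt{- \frac{47}{2} - 17} = \sqrt{- \frac{81}{2}} = \frac{9 i \sqrt{2}}{2}$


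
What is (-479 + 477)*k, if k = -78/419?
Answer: 156/419 ≈ 0.37231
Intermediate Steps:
k = -78/419 (k = -78*1/419 = -78/419 ≈ -0.18616)
(-479 + 477)*k = (-479 + 477)*(-78/419) = -2*(-78/419) = 156/419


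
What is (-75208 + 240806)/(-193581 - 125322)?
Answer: -165598/318903 ≈ -0.51927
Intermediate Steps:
(-75208 + 240806)/(-193581 - 125322) = 165598/(-318903) = 165598*(-1/318903) = -165598/318903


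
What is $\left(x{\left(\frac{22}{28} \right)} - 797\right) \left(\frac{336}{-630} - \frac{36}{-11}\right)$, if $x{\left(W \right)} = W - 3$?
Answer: $- \frac{2528714}{1155} \approx -2189.4$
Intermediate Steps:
$x{\left(W \right)} = -3 + W$
$\left(x{\left(\frac{22}{28} \right)} - 797\right) \left(\frac{336}{-630} - \frac{36}{-11}\right) = \left(\left(-3 + \frac{22}{28}\right) - 797\right) \left(\frac{336}{-630} - \frac{36}{-11}\right) = \left(\left(-3 + 22 \cdot \frac{1}{28}\right) - 797\right) \left(336 \left(- \frac{1}{630}\right) - - \frac{36}{11}\right) = \left(\left(-3 + \frac{11}{14}\right) - 797\right) \left(- \frac{8}{15} + \frac{36}{11}\right) = \left(- \frac{31}{14} - 797\right) \frac{452}{165} = \left(- \frac{11189}{14}\right) \frac{452}{165} = - \frac{2528714}{1155}$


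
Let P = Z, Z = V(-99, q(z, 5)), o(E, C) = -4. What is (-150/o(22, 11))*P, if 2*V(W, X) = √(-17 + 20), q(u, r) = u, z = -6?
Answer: 75*√3/4 ≈ 32.476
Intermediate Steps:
V(W, X) = √3/2 (V(W, X) = √(-17 + 20)/2 = √3/2)
Z = √3/2 ≈ 0.86602
P = √3/2 ≈ 0.86602
(-150/o(22, 11))*P = (-150/(-4))*(√3/2) = (-150*(-¼))*(√3/2) = 75*(√3/2)/2 = 75*√3/4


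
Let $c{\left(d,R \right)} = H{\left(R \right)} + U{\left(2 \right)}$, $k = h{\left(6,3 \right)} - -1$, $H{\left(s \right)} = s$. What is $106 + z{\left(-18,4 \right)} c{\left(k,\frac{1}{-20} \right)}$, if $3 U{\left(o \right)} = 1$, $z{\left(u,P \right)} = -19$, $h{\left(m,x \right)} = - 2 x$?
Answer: $\frac{6037}{60} \approx 100.62$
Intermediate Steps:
$U{\left(o \right)} = \frac{1}{3}$ ($U{\left(o \right)} = \frac{1}{3} \cdot 1 = \frac{1}{3}$)
$k = -5$ ($k = \left(-2\right) 3 - -1 = -6 + 1 = -5$)
$c{\left(d,R \right)} = \frac{1}{3} + R$ ($c{\left(d,R \right)} = R + \frac{1}{3} = \frac{1}{3} + R$)
$106 + z{\left(-18,4 \right)} c{\left(k,\frac{1}{-20} \right)} = 106 - 19 \left(\frac{1}{3} + \frac{1}{-20}\right) = 106 - 19 \left(\frac{1}{3} - \frac{1}{20}\right) = 106 - \frac{323}{60} = \frac{6037}{60}$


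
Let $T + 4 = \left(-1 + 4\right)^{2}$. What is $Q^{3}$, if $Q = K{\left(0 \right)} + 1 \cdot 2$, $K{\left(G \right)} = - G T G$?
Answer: $8$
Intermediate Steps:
$T = 5$ ($T = -4 + \left(-1 + 4\right)^{2} = -4 + 3^{2} = -4 + 9 = 5$)
$K{\left(G \right)} = - 5 G^{2}$ ($K{\left(G \right)} = - G 5 G = - 5 G G = - 5 G^{2}$)
$Q = 2$ ($Q = - 5 \cdot 0^{2} + 1 \cdot 2 = \left(-5\right) 0 + 2 = 0 + 2 = 2$)
$Q^{3} = 2^{3} = 8$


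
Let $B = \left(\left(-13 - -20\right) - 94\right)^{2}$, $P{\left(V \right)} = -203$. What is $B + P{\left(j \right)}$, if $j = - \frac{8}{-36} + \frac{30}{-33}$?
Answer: $7366$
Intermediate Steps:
$j = - \frac{68}{99}$ ($j = \left(-8\right) \left(- \frac{1}{36}\right) + 30 \left(- \frac{1}{33}\right) = \frac{2}{9} - \frac{10}{11} = - \frac{68}{99} \approx -0.68687$)
$B = 7569$ ($B = \left(\left(-13 + 20\right) - 94\right)^{2} = \left(7 - 94\right)^{2} = \left(-87\right)^{2} = 7569$)
$B + P{\left(j \right)} = 7569 - 203 = 7366$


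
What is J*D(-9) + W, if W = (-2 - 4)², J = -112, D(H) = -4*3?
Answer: 1380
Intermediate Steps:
D(H) = -12
W = 36 (W = (-6)² = 36)
J*D(-9) + W = -112*(-12) + 36 = 1344 + 36 = 1380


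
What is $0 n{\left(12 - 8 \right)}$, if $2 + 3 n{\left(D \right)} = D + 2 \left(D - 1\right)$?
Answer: $0$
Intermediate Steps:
$n{\left(D \right)} = - \frac{4}{3} + D$ ($n{\left(D \right)} = - \frac{2}{3} + \frac{D + 2 \left(D - 1\right)}{3} = - \frac{2}{3} + \frac{D + 2 \left(-1 + D\right)}{3} = - \frac{2}{3} + \frac{D + \left(-2 + 2 D\right)}{3} = - \frac{2}{3} + \frac{-2 + 3 D}{3} = - \frac{2}{3} + \left(- \frac{2}{3} + D\right) = - \frac{4}{3} + D$)
$0 n{\left(12 - 8 \right)} = 0 \left(- \frac{4}{3} + \left(12 - 8\right)\right) = 0 \left(- \frac{4}{3} + 4\right) = 0 \cdot \frac{8}{3} = 0$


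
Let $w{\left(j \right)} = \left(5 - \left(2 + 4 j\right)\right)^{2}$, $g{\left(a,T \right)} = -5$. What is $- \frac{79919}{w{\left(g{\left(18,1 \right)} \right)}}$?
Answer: $- \frac{79919}{529} \approx -151.08$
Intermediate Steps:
$w{\left(j \right)} = \left(3 - 4 j\right)^{2}$
$- \frac{79919}{w{\left(g{\left(18,1 \right)} \right)}} = - \frac{79919}{\left(-3 + 4 \left(-5\right)\right)^{2}} = - \frac{79919}{\left(-3 - 20\right)^{2}} = - \frac{79919}{\left(-23\right)^{2}} = - \frac{79919}{529}$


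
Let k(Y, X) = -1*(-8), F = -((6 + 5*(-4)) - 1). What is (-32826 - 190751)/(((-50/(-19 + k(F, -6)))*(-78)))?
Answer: 2459347/3900 ≈ 630.60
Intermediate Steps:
F = 15 (F = -((6 - 20) - 1) = -(-14 - 1) = -1*(-15) = 15)
k(Y, X) = 8
(-32826 - 190751)/(((-50/(-19 + k(F, -6)))*(-78))) = (-32826 - 190751)/(((-50/(-19 + 8))*(-78))) = -223577/((-50/(-11))*(-78)) = -223577/(-1/11*(-50)*(-78)) = -223577/((50/11)*(-78)) = -223577/(-3900/11) = -223577*(-11/3900) = 2459347/3900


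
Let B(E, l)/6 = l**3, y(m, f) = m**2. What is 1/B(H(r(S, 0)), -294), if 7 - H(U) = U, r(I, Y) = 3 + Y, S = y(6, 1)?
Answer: -1/152473104 ≈ -6.5585e-9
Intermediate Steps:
S = 36 (S = 6**2 = 36)
H(U) = 7 - U
B(E, l) = 6*l**3
1/B(H(r(S, 0)), -294) = 1/(6*(-294)**3) = 1/(6*(-25412184)) = 1/(-152473104) = -1/152473104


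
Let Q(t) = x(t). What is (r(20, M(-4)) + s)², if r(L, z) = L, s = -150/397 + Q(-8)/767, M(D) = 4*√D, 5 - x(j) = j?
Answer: 211606440049/548636929 ≈ 385.69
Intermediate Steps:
x(j) = 5 - j
Q(t) = 5 - t
s = -8453/23423 (s = -150/397 + (5 - 1*(-8))/767 = -150*1/397 + (5 + 8)*(1/767) = -150/397 + 13*(1/767) = -150/397 + 1/59 = -8453/23423 ≈ -0.36088)
(r(20, M(-4)) + s)² = (20 - 8453/23423)² = (460007/23423)² = 211606440049/548636929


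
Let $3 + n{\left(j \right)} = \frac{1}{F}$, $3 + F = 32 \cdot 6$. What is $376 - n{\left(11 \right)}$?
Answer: $\frac{71630}{189} \approx 378.99$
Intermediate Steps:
$F = 189$ ($F = -3 + 32 \cdot 6 = -3 + 192 = 189$)
$n{\left(j \right)} = - \frac{566}{189}$ ($n{\left(j \right)} = -3 + \frac{1}{189} = - \frac{566}{189}$)
$376 - n{\left(11 \right)} = 376 - - \frac{566}{189} = 376 + \frac{566}{189} = \frac{71630}{189}$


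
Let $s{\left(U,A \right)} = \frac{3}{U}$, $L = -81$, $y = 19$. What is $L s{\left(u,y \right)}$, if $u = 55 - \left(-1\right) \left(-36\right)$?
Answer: $- \frac{243}{19} \approx -12.789$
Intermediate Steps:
$u = 19$ ($u = 55 - 36 = 19$)
$L s{\left(u,y \right)} = - 81 \cdot \frac{3}{19} = - 81 \cdot 3 \cdot \frac{1}{19} = \left(-81\right) \frac{3}{19} = - \frac{243}{19}$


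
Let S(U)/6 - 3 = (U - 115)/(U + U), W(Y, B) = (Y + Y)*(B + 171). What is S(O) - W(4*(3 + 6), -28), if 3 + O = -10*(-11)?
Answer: -1099770/107 ≈ -10278.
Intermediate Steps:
O = 107 (O = -3 - 10*(-11) = -3 + 110 = 107)
W(Y, B) = 2*Y*(171 + B) (W(Y, B) = (2*Y)*(171 + B) = 2*Y*(171 + B))
S(U) = 18 + 3*(-115 + U)/U (S(U) = 18 + 6*((U - 115)/(U + U)) = 18 + 6*((-115 + U)/((2*U))) = 18 + 6*((-115 + U)*(1/(2*U))) = 18 + 6*((-115 + U)/(2*U)) = 18 + 3*(-115 + U)/U)
S(O) - W(4*(3 + 6), -28) = (21 - 345/107) - 2*4*(3 + 6)*(171 - 28) = (21 - 345*1/107) - 2*4*9*143 = (21 - 345/107) - 2*36*143 = 1902/107 - 1*10296 = 1902/107 - 10296 = -1099770/107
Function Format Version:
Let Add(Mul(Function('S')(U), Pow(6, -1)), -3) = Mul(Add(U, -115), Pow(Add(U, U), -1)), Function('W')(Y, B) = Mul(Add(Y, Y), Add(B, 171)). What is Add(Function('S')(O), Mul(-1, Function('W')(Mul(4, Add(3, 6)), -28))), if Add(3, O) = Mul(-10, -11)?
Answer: Rational(-1099770, 107) ≈ -10278.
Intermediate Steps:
O = 107 (O = Add(-3, Mul(-10, -11)) = Add(-3, 110) = 107)
Function('W')(Y, B) = Mul(2, Y, Add(171, B)) (Function('W')(Y, B) = Mul(Mul(2, Y), Add(171, B)) = Mul(2, Y, Add(171, B)))
Function('S')(U) = Add(18, Mul(3, Pow(U, -1), Add(-115, U))) (Function('S')(U) = Add(18, Mul(6, Mul(Add(U, -115), Pow(Add(U, U), -1)))) = Add(18, Mul(6, Mul(Add(-115, U), Pow(Mul(2, U), -1)))) = Add(18, Mul(6, Mul(Add(-115, U), Mul(Rational(1, 2), Pow(U, -1))))) = Add(18, Mul(6, Mul(Rational(1, 2), Pow(U, -1), Add(-115, U)))) = Add(18, Mul(3, Pow(U, -1), Add(-115, U))))
Add(Function('S')(O), Mul(-1, Function('W')(Mul(4, Add(3, 6)), -28))) = Add(Add(21, Mul(-345, Pow(107, -1))), Mul(-1, Mul(2, Mul(4, Add(3, 6)), Add(171, -28)))) = Add(Add(21, Mul(-345, Rational(1, 107))), Mul(-1, Mul(2, Mul(4, 9), 143))) = Add(Add(21, Rational(-345, 107)), Mul(-1, Mul(2, 36, 143))) = Add(Rational(1902, 107), Mul(-1, 10296)) = Add(Rational(1902, 107), -10296) = Rational(-1099770, 107)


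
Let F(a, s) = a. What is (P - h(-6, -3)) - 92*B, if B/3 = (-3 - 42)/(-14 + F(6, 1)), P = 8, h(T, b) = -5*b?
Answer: -3119/2 ≈ -1559.5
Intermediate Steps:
B = 135/8 (B = 3*((-3 - 42)/(-14 + 6)) = 3*(-45/(-8)) = 3*(-45*(-1/8)) = 3*(45/8) = 135/8 ≈ 16.875)
(P - h(-6, -3)) - 92*B = (8 - (-5)*(-3)) - 92*135/8 = (8 - 1*15) - 3105/2 = (8 - 15) - 3105/2 = -7 - 3105/2 = -3119/2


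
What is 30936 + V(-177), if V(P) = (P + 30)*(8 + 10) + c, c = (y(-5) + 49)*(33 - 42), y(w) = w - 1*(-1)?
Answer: 27885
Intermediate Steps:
y(w) = 1 + w (y(w) = w + 1 = 1 + w)
c = -405 (c = ((1 - 5) + 49)*(33 - 42) = (-4 + 49)*(-9) = 45*(-9) = -405)
V(P) = 135 + 18*P (V(P) = (P + 30)*(8 + 10) - 405 = (30 + P)*18 - 405 = (540 + 18*P) - 405 = 135 + 18*P)
30936 + V(-177) = 30936 + (135 + 18*(-177)) = 30936 + (135 - 3186) = 30936 - 3051 = 27885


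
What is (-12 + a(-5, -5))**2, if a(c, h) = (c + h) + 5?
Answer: 289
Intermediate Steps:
a(c, h) = 5 + c + h
(-12 + a(-5, -5))**2 = (-12 + (5 - 5 - 5))**2 = (-12 - 5)**2 = (-17)**2 = 289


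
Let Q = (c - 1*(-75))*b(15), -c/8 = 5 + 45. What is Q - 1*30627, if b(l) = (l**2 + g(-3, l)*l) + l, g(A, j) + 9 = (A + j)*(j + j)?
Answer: -1819752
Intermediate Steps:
c = -400 (c = -8*(5 + 45) = -8*50 = -400)
g(A, j) = -9 + 2*j*(A + j) (g(A, j) = -9 + (A + j)*(j + j) = -9 + (A + j)*(2*j) = -9 + 2*j*(A + j))
b(l) = l + l**2 + l*(-9 - 6*l + 2*l**2) (b(l) = (l**2 + (-9 + 2*l**2 + 2*(-3)*l)*l) + l = (l**2 + (-9 + 2*l**2 - 6*l)*l) + l = (l**2 + (-9 - 6*l + 2*l**2)*l) + l = (l**2 + l*(-9 - 6*l + 2*l**2)) + l = l + l**2 + l*(-9 - 6*l + 2*l**2))
Q = -1789125 (Q = (-400 - 1*(-75))*(15*(-8 - 5*15 + 2*15**2)) = (-400 + 75)*(15*(-8 - 75 + 2*225)) = -4875*(-8 - 75 + 450) = -4875*367 = -325*5505 = -1789125)
Q - 1*30627 = -1789125 - 1*30627 = -1789125 - 30627 = -1819752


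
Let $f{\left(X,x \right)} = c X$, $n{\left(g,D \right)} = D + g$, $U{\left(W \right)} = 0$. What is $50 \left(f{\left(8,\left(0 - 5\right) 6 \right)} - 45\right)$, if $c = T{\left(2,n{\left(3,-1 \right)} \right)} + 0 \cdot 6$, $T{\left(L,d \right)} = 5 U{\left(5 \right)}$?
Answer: $-2250$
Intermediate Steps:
$T{\left(L,d \right)} = 0$ ($T{\left(L,d \right)} = 5 \cdot 0 = 0$)
$c = 0$ ($c = 0 + 0 \cdot 6 = 0 + 0 = 0$)
$f{\left(X,x \right)} = 0$ ($f{\left(X,x \right)} = 0 X = 0$)
$50 \left(f{\left(8,\left(0 - 5\right) 6 \right)} - 45\right) = 50 \left(0 - 45\right) = 50 \left(-45\right) = -2250$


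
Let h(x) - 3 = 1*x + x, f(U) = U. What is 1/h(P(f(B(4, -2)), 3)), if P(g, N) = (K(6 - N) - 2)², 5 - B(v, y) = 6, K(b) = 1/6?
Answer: 18/175 ≈ 0.10286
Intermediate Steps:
K(b) = ⅙
B(v, y) = -1 (B(v, y) = 5 - 1*6 = 5 - 6 = -1)
P(g, N) = 121/36 (P(g, N) = (⅙ - 2)² = (-11/6)² = 121/36)
h(x) = 3 + 2*x (h(x) = 3 + (1*x + x) = 3 + (x + x) = 3 + 2*x)
1/h(P(f(B(4, -2)), 3)) = 1/(3 + 2*(121/36)) = 1/(3 + 121/18) = 1/(175/18) = 18/175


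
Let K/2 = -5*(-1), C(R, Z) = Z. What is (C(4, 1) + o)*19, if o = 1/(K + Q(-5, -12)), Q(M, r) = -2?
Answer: 171/8 ≈ 21.375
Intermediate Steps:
K = 10 (K = 2*(-5*(-1)) = 2*5 = 10)
o = ⅛ (o = 1/(10 - 2) = 1/8 = ⅛ ≈ 0.12500)
(C(4, 1) + o)*19 = (1 + ⅛)*19 = (9/8)*19 = 171/8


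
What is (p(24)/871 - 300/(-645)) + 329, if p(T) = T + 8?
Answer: 12340833/37453 ≈ 329.50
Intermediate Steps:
p(T) = 8 + T
(p(24)/871 - 300/(-645)) + 329 = ((8 + 24)/871 - 300/(-645)) + 329 = (32*(1/871) - 300*(-1/645)) + 329 = (32/871 + 20/43) + 329 = 18796/37453 + 329 = 12340833/37453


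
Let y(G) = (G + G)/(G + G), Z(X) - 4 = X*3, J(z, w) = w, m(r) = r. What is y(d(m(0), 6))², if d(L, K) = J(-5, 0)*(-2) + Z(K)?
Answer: 1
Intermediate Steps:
Z(X) = 4 + 3*X (Z(X) = 4 + X*3 = 4 + 3*X)
d(L, K) = 4 + 3*K (d(L, K) = 0*(-2) + (4 + 3*K) = 0 + (4 + 3*K) = 4 + 3*K)
y(G) = 1 (y(G) = (2*G)/((2*G)) = (2*G)*(1/(2*G)) = 1)
y(d(m(0), 6))² = 1² = 1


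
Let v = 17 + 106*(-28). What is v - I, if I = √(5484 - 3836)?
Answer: -2951 - 4*√103 ≈ -2991.6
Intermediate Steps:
I = 4*√103 (I = √1648 = 4*√103 ≈ 40.596)
v = -2951 (v = 17 - 2968 = -2951)
v - I = -2951 - 4*√103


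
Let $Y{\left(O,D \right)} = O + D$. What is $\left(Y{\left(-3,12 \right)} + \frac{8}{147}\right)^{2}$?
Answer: $\frac{1771561}{21609} \approx 81.983$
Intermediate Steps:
$Y{\left(O,D \right)} = D + O$
$\left(Y{\left(-3,12 \right)} + \frac{8}{147}\right)^{2} = \left(\left(12 - 3\right) + \frac{8}{147}\right)^{2} = \left(9 + 8 \cdot \frac{1}{147}\right)^{2} = \left(9 + \frac{8}{147}\right)^{2} = \left(\frac{1331}{147}\right)^{2} = \frac{1771561}{21609}$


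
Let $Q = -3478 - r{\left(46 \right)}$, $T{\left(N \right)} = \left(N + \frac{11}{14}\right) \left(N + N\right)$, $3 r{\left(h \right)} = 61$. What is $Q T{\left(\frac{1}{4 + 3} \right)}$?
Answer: $- \frac{136435}{147} \approx -928.13$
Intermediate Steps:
$r{\left(h \right)} = \frac{61}{3}$ ($r{\left(h \right)} = \frac{1}{3} \cdot 61 = \frac{61}{3}$)
$T{\left(N \right)} = 2 N \left(\frac{11}{14} + N\right)$ ($T{\left(N \right)} = \left(N + 11 \cdot \frac{1}{14}\right) 2 N = \left(N + \frac{11}{14}\right) 2 N = \left(\frac{11}{14} + N\right) 2 N = 2 N \left(\frac{11}{14} + N\right)$)
$Q = - \frac{10495}{3}$ ($Q = -3478 - \frac{61}{3} = - \frac{10495}{3} \approx -3498.3$)
$Q T{\left(\frac{1}{4 + 3} \right)} = - \frac{10495 \frac{11 + \frac{14}{4 + 3}}{7 \left(4 + 3\right)}}{3} = - \frac{10495 \frac{11 + \frac{14}{7}}{7 \cdot 7}}{3} = - \frac{10495 \cdot \frac{1}{7} \cdot \frac{1}{7} \left(11 + 14 \cdot \frac{1}{7}\right)}{3} = - \frac{10495 \cdot \frac{1}{7} \cdot \frac{1}{7} \left(11 + 2\right)}{3} = - \frac{10495 \cdot \frac{1}{7} \cdot \frac{1}{7} \cdot 13}{3} = \left(- \frac{10495}{3}\right) \frac{13}{49} = - \frac{136435}{147}$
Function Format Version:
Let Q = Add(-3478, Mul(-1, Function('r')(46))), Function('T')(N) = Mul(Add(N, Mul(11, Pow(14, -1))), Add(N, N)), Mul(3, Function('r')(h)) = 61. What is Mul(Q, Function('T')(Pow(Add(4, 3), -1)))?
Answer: Rational(-136435, 147) ≈ -928.13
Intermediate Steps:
Function('r')(h) = Rational(61, 3) (Function('r')(h) = Mul(Rational(1, 3), 61) = Rational(61, 3))
Function('T')(N) = Mul(2, N, Add(Rational(11, 14), N)) (Function('T')(N) = Mul(Add(N, Mul(11, Rational(1, 14))), Mul(2, N)) = Mul(Add(N, Rational(11, 14)), Mul(2, N)) = Mul(Add(Rational(11, 14), N), Mul(2, N)) = Mul(2, N, Add(Rational(11, 14), N)))
Q = Rational(-10495, 3) (Q = Add(-3478, Mul(-1, Rational(61, 3))) = Add(-3478, Rational(-61, 3)) = Rational(-10495, 3) ≈ -3498.3)
Mul(Q, Function('T')(Pow(Add(4, 3), -1))) = Mul(Rational(-10495, 3), Mul(Rational(1, 7), Pow(Add(4, 3), -1), Add(11, Mul(14, Pow(Add(4, 3), -1))))) = Mul(Rational(-10495, 3), Mul(Rational(1, 7), Pow(7, -1), Add(11, Mul(14, Pow(7, -1))))) = Mul(Rational(-10495, 3), Mul(Rational(1, 7), Rational(1, 7), Add(11, Mul(14, Rational(1, 7))))) = Mul(Rational(-10495, 3), Mul(Rational(1, 7), Rational(1, 7), Add(11, 2))) = Mul(Rational(-10495, 3), Mul(Rational(1, 7), Rational(1, 7), 13)) = Mul(Rational(-10495, 3), Rational(13, 49)) = Rational(-136435, 147)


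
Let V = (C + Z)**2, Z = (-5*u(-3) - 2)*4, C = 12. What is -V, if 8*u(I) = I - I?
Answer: -16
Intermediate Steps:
u(I) = 0 (u(I) = (I - I)/8 = (1/8)*0 = 0)
Z = -8 (Z = (-5*0 - 2)*4 = (0 - 2)*4 = -2*4 = -8)
V = 16 (V = (12 - 8)**2 = 4**2 = 16)
-V = -1*16 = -16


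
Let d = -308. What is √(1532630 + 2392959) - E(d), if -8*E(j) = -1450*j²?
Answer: -17194100 + 79*√629 ≈ -1.7192e+7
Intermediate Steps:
E(j) = 725*j²/4 (E(j) = -(-725)*j²/4 = 725*j²/4)
√(1532630 + 2392959) - E(d) = √(1532630 + 2392959) - 725*(-308)²/4 = √3925589 - 725*94864/4 = 79*√629 - 1*17194100 = 79*√629 - 17194100 = -17194100 + 79*√629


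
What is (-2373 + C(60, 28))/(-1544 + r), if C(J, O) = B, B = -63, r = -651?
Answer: 2436/2195 ≈ 1.1098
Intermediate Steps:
C(J, O) = -63
(-2373 + C(60, 28))/(-1544 + r) = (-2373 - 63)/(-1544 - 651) = -2436/(-2195) = -2436*(-1/2195) = 2436/2195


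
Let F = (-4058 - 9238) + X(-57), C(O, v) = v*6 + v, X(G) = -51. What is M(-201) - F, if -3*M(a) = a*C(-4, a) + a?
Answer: -80855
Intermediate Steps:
C(O, v) = 7*v (C(O, v) = 6*v + v = 7*v)
M(a) = -7*a²/3 - a/3 (M(a) = -(a*(7*a) + a)/3 = -(7*a² + a)/3 = -(a + 7*a²)/3 = -7*a²/3 - a/3)
F = -13347 (F = (-4058 - 9238) - 51 = -13296 - 51 = -13347)
M(-201) - F = -⅓*(-201)*(1 + 7*(-201)) - 1*(-13347) = -⅓*(-201)*(1 - 1407) + 13347 = -⅓*(-201)*(-1406) + 13347 = -94202 + 13347 = -80855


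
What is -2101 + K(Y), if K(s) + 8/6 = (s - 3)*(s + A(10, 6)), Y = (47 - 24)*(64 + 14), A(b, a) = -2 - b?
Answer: 9568379/3 ≈ 3.1895e+6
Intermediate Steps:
Y = 1794 (Y = 23*78 = 1794)
K(s) = -4/3 + (-12 + s)*(-3 + s) (K(s) = -4/3 + (s - 3)*(s + (-2 - 1*10)) = -4/3 + (-3 + s)*(s + (-2 - 10)) = -4/3 + (-3 + s)*(s - 12) = -4/3 + (-3 + s)*(-12 + s) = -4/3 + (-12 + s)*(-3 + s))
-2101 + K(Y) = -2101 + (104/3 + 1794² - 15*1794) = -2101 + (104/3 + 3218436 - 26910) = -2101 + 9574682/3 = 9568379/3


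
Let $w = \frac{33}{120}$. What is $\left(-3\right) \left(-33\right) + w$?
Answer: $\frac{3971}{40} \approx 99.275$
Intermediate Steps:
$w = \frac{11}{40}$ ($w = 33 \cdot \frac{1}{120} = \frac{11}{40} \approx 0.275$)
$\left(-3\right) \left(-33\right) + w = \left(-3\right) \left(-33\right) + \frac{11}{40} = 99 + \frac{11}{40} = \frac{3971}{40}$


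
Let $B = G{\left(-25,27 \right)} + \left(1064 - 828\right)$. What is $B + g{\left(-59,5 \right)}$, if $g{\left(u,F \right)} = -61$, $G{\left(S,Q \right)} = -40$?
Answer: $135$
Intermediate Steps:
$B = 196$ ($B = -40 + \left(1064 - 828\right) = -40 + 236 = 196$)
$B + g{\left(-59,5 \right)} = 196 - 61 = 135$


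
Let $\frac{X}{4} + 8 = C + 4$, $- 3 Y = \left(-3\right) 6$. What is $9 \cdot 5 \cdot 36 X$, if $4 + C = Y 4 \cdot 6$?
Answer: $881280$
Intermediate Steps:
$Y = 6$ ($Y = - \frac{\left(-3\right) 6}{3} = \left(- \frac{1}{3}\right) \left(-18\right) = 6$)
$C = 140$ ($C = -4 + 6 \cdot 4 \cdot 6 = -4 + 24 \cdot 6 = -4 + 144 = 140$)
$X = 544$ ($X = -32 + 4 \left(140 + 4\right) = -32 + 4 \cdot 144 = -32 + 576 = 544$)
$9 \cdot 5 \cdot 36 X = 9 \cdot 5 \cdot 36 \cdot 544 = 45 \cdot 36 \cdot 544 = 1620 \cdot 544 = 881280$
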